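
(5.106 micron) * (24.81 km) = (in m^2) 0.1267. Check: 1 micron = 1e-06 m, so 5.106 micron = 5.106 * 1e-06 = 5.106e-06 m. 1 km = 1000 m, so 24.81 km = 24.81 * 1000 = 24810 m. Combine: 5.106e-06 m * 24810 m = 0.12667986 m^2. Result: 0.12667986 m^2 ≈ 0.1267 m^2 (4 s.f.).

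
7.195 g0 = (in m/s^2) 1 g0 = 9.80665 m/s^2, so 7.195 g0 = 7.195 * 9.80665 = 70.558847 m/s^2. Result: 70.558847 m/s^2 ≈ 70.56 m/s^2 (4 s.f.). Final answer: 70.56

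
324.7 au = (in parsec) 0.001574. Check: 1 au = 1.4959787e+11 m, so 324.7 au = 324.7 * 1.4959787e+11 = 4.8574429e+13 m. 1 parsec = 3.0856776e+16 m, so 4.8574429e+13 m = 4.8574429e+13 / 3.0856776e+16 = 0.00157419 parsec ≈ 0.001574 parsec (4 s.f.).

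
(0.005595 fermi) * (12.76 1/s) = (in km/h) 2.57e-16. Check: 1 fermi = 1e-15 m, so 0.005595 fermi = 0.005595 * 1e-15 = 5.595e-18 m. 12.76 1/s = 12.76 Hz. Combine: 5.595e-18 m * 12.76 Hz = 7.13922e-17 m/s. 1 km/h = 0.27777778 m/s, so 7.13922e-17 m/s = 7.13922e-17 / 0.27777778 = 2.5701192e-16 km/h ≈ 2.57e-16 km/h (4 s.f.).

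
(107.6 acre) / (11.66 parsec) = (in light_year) 1 acre = 4046.8564 m^2, so 107.6 acre = 107.6 * 4046.8564 = 435441.75 m^2. 1 parsec = 3.0856776e+16 m, so 11.66 parsec = 11.66 * 3.0856776e+16 = 3.5979001e+17 m. Combine: 435441.75 m^2 / 3.5979001e+17 m = 1.2102664e-12 m. 1 light_year = 9.4607305e+15 m, so 1.2102664e-12 m = 1.2102664e-12 / 9.4607305e+15 = 1.2792526e-28 light_year ≈ 1.279e-28 light_year (4 s.f.). Final answer: 1.279e-28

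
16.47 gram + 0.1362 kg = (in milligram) 1.527e+05. Check: 1 gram = 0.001 kg, so 16.47 gram = 16.47 * 0.001 = 0.01647 kg. 0.1362 kg is already in kg. Sum: 0.01647 + 0.1362 = 0.15267 kg. 1 milligram = 1e-06 kg, so 0.15267 kg = 0.15267 / 1e-06 = 152670 milligram ≈ 1.527e+05 milligram (4 s.f.).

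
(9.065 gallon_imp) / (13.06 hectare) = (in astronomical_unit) 2.109e-18. Check: 1 gallon_imp = 0.00454609 m^3, so 9.065 gallon_imp = 9.065 * 0.00454609 = 0.041210306 m^3. 1 hectare = 10000 m^2, so 13.06 hectare = 13.06 * 10000 = 130600 m^2. Combine: 0.041210306 m^3 / 130600 m^2 = 3.1554599e-07 m. 1 astronomical_unit = 1.4959787e+11 m, so 3.1554599e-07 m = 3.1554599e-07 / 1.4959787e+11 = 2.1092946e-18 astronomical_unit ≈ 2.109e-18 astronomical_unit (4 s.f.).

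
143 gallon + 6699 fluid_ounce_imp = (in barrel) 4.602. Check: 1 gallon = 0.0037854118 m^3, so 143 gallon = 143 * 0.0037854118 = 0.54131389 m^3. 1 fluid_ounce_imp = 2.8413063e-05 m^3, so 6699 fluid_ounce_imp = 6699 * 2.8413063e-05 = 0.19033911 m^3. Sum: 0.54131389 + 0.19033911 = 0.73165299 m^3. 1 barrel = 0.15898729 m^3, so 0.73165299 m^3 = 0.73165299 / 0.15898729 = 4.6019589 barrel ≈ 4.602 barrel (4 s.f.).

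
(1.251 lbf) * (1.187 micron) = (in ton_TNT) 1.579e-15. Check: 1 lbf = 4.4482216 N, so 1.251 lbf = 1.251 * 4.4482216 = 5.5647252 N. 1 micron = 1e-06 m, so 1.187 micron = 1.187 * 1e-06 = 1.187e-06 m. Combine: 5.5647252 N * 1.187e-06 m = 6.6053289e-06 J. 1 ton_TNT = 4.184e+09 J, so 6.6053289e-06 J = 6.6053289e-06 / 4.184e+09 = 1.5787115e-15 ton_TNT ≈ 1.579e-15 ton_TNT (4 s.f.).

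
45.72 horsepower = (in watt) 3.409e+04. Check: 1 horsepower = 745.69987 W, so 45.72 horsepower = 45.72 * 745.69987 = 34093.398 W. 34093.398 W = 34093.398 watt ≈ 3.409e+04 watt (4 s.f.).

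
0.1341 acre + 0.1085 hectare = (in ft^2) 1.752e+04. Check: 1 acre = 4046.8564 m^2, so 0.1341 acre = 0.1341 * 4046.8564 = 542.68345 m^2. 1 hectare = 10000 m^2, so 0.1085 hectare = 0.1085 * 10000 = 1085 m^2. Sum: 542.68345 + 1085 = 1627.6834 m^2. 1 ft^2 = 0.09290304 m^2, so 1627.6834 m^2 = 1627.6834 / 0.09290304 = 17520.239 ft^2 ≈ 1.752e+04 ft^2 (4 s.f.).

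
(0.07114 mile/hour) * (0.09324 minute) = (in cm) 17.79. Check: 1 mile/hour = 0.44704 m/s, so 0.07114 mile/hour = 0.07114 * 0.44704 = 0.031802426 m/s. 1 minute = 60 s, so 0.09324 minute = 0.09324 * 60 = 5.5944 s. Combine: 0.031802426 m/s * 5.5944 s = 0.17791549 m. 1 cm = 0.01 m, so 0.17791549 m = 0.17791549 / 0.01 = 17.791549 cm ≈ 17.79 cm (4 s.f.).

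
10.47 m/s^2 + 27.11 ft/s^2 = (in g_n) 10.47 m/s^2 is already in m/s^2. 1 ft/s^2 = 0.3048 m/s^2, so 27.11 ft/s^2 = 27.11 * 0.3048 = 8.263128 m/s^2. Sum: 10.47 + 8.263128 = 18.733128 m/s^2. 1 g_n = 9.80665 m/s^2, so 18.733128 m/s^2 = 18.733128 / 9.80665 = 1.9102474 g_n ≈ 1.91 g_n (4 s.f.). Final answer: 1.91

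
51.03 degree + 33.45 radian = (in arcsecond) 1 degree = 0.017453293 rad, so 51.03 degree = 51.03 * 0.017453293 = 0.89064152 rad. 33.45 radian = 33.45 rad. Sum: 0.89064152 + 33.45 = 34.340642 rad. 1 arcsecond = 4.8481368e-06 rad, so 34.340642 rad = 34.340642 / 4.8481368e-06 = 7083265.8 arcsecond ≈ 7.083e+06 arcsecond (4 s.f.). Final answer: 7.083e+06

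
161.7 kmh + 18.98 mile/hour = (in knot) 1 kmh = 0.27777778 m/s, so 161.7 kmh = 161.7 * 0.27777778 = 44.916667 m/s. 1 mile/hour = 0.44704 m/s, so 18.98 mile/hour = 18.98 * 0.44704 = 8.4848192 m/s. Sum: 44.916667 + 8.4848192 = 53.401486 m/s. 1 knot = 0.51444444 m/s, so 53.401486 m/s = 53.401486 / 0.51444444 = 103.80418 knot ≈ 103.8 knot (4 s.f.). Final answer: 103.8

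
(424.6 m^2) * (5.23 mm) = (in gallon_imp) 424.6 m^2 is already in m^2. 1 mm = 0.001 m, so 5.23 mm = 5.23 * 0.001 = 0.00523 m. Combine: 424.6 m^2 * 0.00523 m = 2.220658 m^3. 1 gallon_imp = 0.00454609 m^3, so 2.220658 m^3 = 2.220658 / 0.00454609 = 488.47647 gallon_imp ≈ 488.5 gallon_imp (4 s.f.). Final answer: 488.5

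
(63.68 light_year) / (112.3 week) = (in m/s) 1 light_year = 9.4607305e+15 m, so 63.68 light_year = 63.68 * 9.4607305e+15 = 6.0245932e+17 m. 1 week = 604800 s, so 112.3 week = 112.3 * 604800 = 67919040 s. Combine: 6.0245932e+17 m / 67919040 s = 8.8702567e+09 m/s. Result: 8.8702567e+09 m/s ≈ 8.87e+09 m/s (4 s.f.). Final answer: 8.87e+09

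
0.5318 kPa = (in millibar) 1 kPa = 1000 Pa, so 0.5318 kPa = 0.5318 * 1000 = 531.8 Pa. 1 millibar = 100 Pa, so 531.8 Pa = 531.8 / 100 = 5.318 millibar. Final answer: 5.318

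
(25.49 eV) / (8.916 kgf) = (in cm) 1 eV = 1.6021766e-19 J, so 25.49 eV = 25.49 * 1.6021766e-19 = 4.0839482e-18 J. 1 kgf = 9.80665 N, so 8.916 kgf = 8.916 * 9.80665 = 87.436091 N. Combine: 4.0839482e-18 J / 87.436091 N = 4.6707809e-20 m. 1 cm = 0.01 m, so 4.6707809e-20 m = 4.6707809e-20 / 0.01 = 4.6707809e-18 cm ≈ 4.671e-18 cm (4 s.f.). Final answer: 4.671e-18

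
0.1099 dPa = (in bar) 1 dPa = 0.1 Pa, so 0.1099 dPa = 0.1099 * 0.1 = 0.01099 Pa. 1 bar = 100000 Pa, so 0.01099 Pa = 0.01099 / 100000 = 1.099e-07 bar. Final answer: 1.099e-07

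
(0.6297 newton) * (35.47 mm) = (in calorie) 0.6297 newton = 0.6297 N. 1 mm = 0.001 m, so 35.47 mm = 35.47 * 0.001 = 0.03547 m. Combine: 0.6297 N * 0.03547 m = 0.022335459 J. 1 calorie = 4.184 J, so 0.022335459 J = 0.022335459 / 4.184 = 0.0053383028 calorie ≈ 0.005338 calorie (4 s.f.). Final answer: 0.005338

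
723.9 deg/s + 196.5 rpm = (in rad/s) 33.21. Check: 1 deg/s = 0.017453293 rad/s, so 723.9 deg/s = 723.9 * 0.017453293 = 12.634438 rad/s. 1 rpm = 0.10471976 rad/s, so 196.5 rpm = 196.5 * 0.10471976 = 20.577432 rad/s. Sum: 12.634438 + 20.577432 = 33.21187 rad/s. Result: 33.21187 rad/s ≈ 33.21 rad/s (4 s.f.).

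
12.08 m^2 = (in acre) 0.002985. Check: 1 acre = 4046.8564 m^2, so 12.08 m^2 = 12.08 / 4046.8564 = 0.002985033 acre ≈ 0.002985 acre (4 s.f.).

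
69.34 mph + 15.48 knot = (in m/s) 38.96. Check: 1 mph = 0.44704 m/s, so 69.34 mph = 69.34 * 0.44704 = 30.997754 m/s. 1 knot = 0.51444444 m/s, so 15.48 knot = 15.48 * 0.51444444 = 7.9636 m/s. Sum: 30.997754 + 7.9636 = 38.961354 m/s. Result: 38.961354 m/s ≈ 38.96 m/s (4 s.f.).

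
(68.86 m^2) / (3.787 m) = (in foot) 68.86 m^2 is already in m^2. 3.787 m is already in m. Combine: 68.86 m^2 / 3.787 m = 18.183259 m. 1 foot = 0.3048 m, so 18.183259 m = 18.183259 / 0.3048 = 59.65636 foot ≈ 59.66 foot (4 s.f.). Final answer: 59.66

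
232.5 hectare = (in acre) 574.5. Check: 1 hectare = 10000 m^2, so 232.5 hectare = 232.5 * 10000 = 2325000 m^2. 1 acre = 4046.8564 m^2, so 2325000 m^2 = 2325000 / 4046.8564 = 574.52001 acre ≈ 574.5 acre (4 s.f.).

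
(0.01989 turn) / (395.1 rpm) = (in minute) 5.034e-05. Check: 1 turn = 6.2831853 rad, so 0.01989 turn = 0.01989 * 6.2831853 = 0.12497256 rad. 1 rpm = 0.10471976 rad/s, so 395.1 rpm = 395.1 * 0.10471976 = 41.374775 rad/s. Combine: 0.12497256 rad / 41.374775 rad/s = 0.0030205011 s. 1 minute = 60 s, so 0.0030205011 s = 0.0030205011 / 60 = 5.0341686e-05 minute ≈ 5.034e-05 minute (4 s.f.).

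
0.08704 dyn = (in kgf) 1 dyn = 1e-05 N, so 0.08704 dyn = 0.08704 * 1e-05 = 8.704e-07 N. 1 kgf = 9.80665 N, so 8.704e-07 N = 8.704e-07 / 9.80665 = 8.8756099e-08 kgf ≈ 8.876e-08 kgf (4 s.f.). Final answer: 8.876e-08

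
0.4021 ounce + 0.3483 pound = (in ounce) 5.975. Check: 1 ounce = 0.028349523 kg, so 0.4021 ounce = 0.4021 * 0.028349523 = 0.011399343 kg. 1 pound = 0.45359237 kg, so 0.3483 pound = 0.3483 * 0.45359237 = 0.15798622 kg. Sum: 0.011399343 + 0.15798622 = 0.16938557 kg. 1 ounce = 0.028349523 kg, so 0.16938557 kg = 0.16938557 / 0.028349523 = 5.9749 ounce ≈ 5.975 ounce (4 s.f.).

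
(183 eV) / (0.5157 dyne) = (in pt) 1 eV = 1.6021766e-19 J, so 183 eV = 183 * 1.6021766e-19 = 2.9319832e-17 J. 1 dyne = 1e-05 N, so 0.5157 dyne = 0.5157 * 1e-05 = 5.157e-06 N. Combine: 2.9319832e-17 J / 5.157e-06 N = 5.6854436e-12 m. 1 pt = 0.00035277778 m, so 5.6854436e-12 m = 5.6854436e-12 / 0.00035277778 = 1.6116218e-08 pt ≈ 1.612e-08 pt (4 s.f.). Final answer: 1.612e-08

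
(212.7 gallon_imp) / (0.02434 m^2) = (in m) 39.73. Check: 1 gallon_imp = 0.00454609 m^3, so 212.7 gallon_imp = 212.7 * 0.00454609 = 0.96695334 m^3. 0.02434 m^2 is already in m^2. Combine: 0.96695334 m^3 / 0.02434 m^2 = 39.726925 m. Result: 39.726925 m ≈ 39.73 m (4 s.f.).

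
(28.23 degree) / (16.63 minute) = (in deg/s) 0.02829. Check: 1 degree = 0.017453293 rad, so 28.23 degree = 28.23 * 0.017453293 = 0.49270645 rad. 1 minute = 60 s, so 16.63 minute = 16.63 * 60 = 997.8 s. Combine: 0.49270645 rad / 997.8 s = 0.00049379279 rad/s. 1 deg/s = 0.017453293 rad/s, so 0.00049379279 rad/s = 0.00049379279 / 0.017453293 = 0.028292243 deg/s ≈ 0.02829 deg/s (4 s.f.).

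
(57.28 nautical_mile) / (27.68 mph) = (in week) 1 nautical_mile = 1852 m, so 57.28 nautical_mile = 57.28 * 1852 = 106082.56 m. 1 mph = 0.44704 m/s, so 27.68 mph = 27.68 * 0.44704 = 12.374067 m/s. Combine: 106082.56 m / 12.374067 m/s = 8572.9743 s. 1 week = 604800 s, so 8572.9743 s = 8572.9743 / 604800 = 0.014174891 week ≈ 0.01417 week (4 s.f.). Final answer: 0.01417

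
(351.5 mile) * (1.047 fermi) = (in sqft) 6.375e-09. Check: 1 mile = 1609.344 m, so 351.5 mile = 351.5 * 1609.344 = 565684.42 m. 1 fermi = 1e-15 m, so 1.047 fermi = 1.047 * 1e-15 = 1.047e-15 m. Combine: 565684.42 m * 1.047e-15 m = 5.9227158e-10 m^2. 1 sqft = 0.09290304 m^2, so 5.9227158e-10 m^2 = 5.9227158e-10 / 0.09290304 = 6.3751583e-09 sqft ≈ 6.375e-09 sqft (4 s.f.).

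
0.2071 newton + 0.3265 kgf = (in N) 0.2071 newton = 0.2071 N. 1 kgf = 9.80665 N, so 0.3265 kgf = 0.3265 * 9.80665 = 3.2018712 N. Sum: 0.2071 + 3.2018712 = 3.4089712 N. Result: 3.4089712 N ≈ 3.409 N (4 s.f.). Final answer: 3.409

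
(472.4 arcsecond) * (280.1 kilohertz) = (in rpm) 1 arcsecond = 4.8481368e-06 rad, so 472.4 arcsecond = 472.4 * 4.8481368e-06 = 0.0022902598 rad. 1 kilohertz = 1000 Hz, so 280.1 kilohertz = 280.1 * 1000 = 280100 Hz. Combine: 0.0022902598 rad * 280100 Hz = 641.50178 rad/s. 1 rpm = 0.10471976 rad/s, so 641.50178 rad/s = 641.50178 / 0.10471976 = 6125.8907 rpm ≈ 6126 rpm (4 s.f.). Final answer: 6126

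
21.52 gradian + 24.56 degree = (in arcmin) 2636. Check: 1 gradian = 0.015707963 rad, so 21.52 gradian = 21.52 * 0.015707963 = 0.33803537 rad. 1 degree = 0.017453293 rad, so 24.56 degree = 24.56 * 0.017453293 = 0.42865286 rad. Sum: 0.33803537 + 0.42865286 = 0.76668823 rad. 1 arcmin = 0.00029088821 rad, so 0.76668823 rad = 0.76668823 / 0.00029088821 = 2635.68 arcmin ≈ 2636 arcmin (4 s.f.).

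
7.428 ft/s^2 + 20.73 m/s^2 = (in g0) 2.345. Check: 1 ft/s^2 = 0.3048 m/s^2, so 7.428 ft/s^2 = 7.428 * 0.3048 = 2.2640544 m/s^2. 20.73 m/s^2 is already in m/s^2. Sum: 2.2640544 + 20.73 = 22.994054 m/s^2. 1 g0 = 9.80665 m/s^2, so 22.994054 m/s^2 = 22.994054 / 9.80665 = 2.344741 g0 ≈ 2.345 g0 (4 s.f.).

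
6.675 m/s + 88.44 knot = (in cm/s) 5217. Check: 6.675 m/s is already in m/s. 1 knot = 0.51444444 m/s, so 88.44 knot = 88.44 * 0.51444444 = 45.497467 m/s. Sum: 6.675 + 45.497467 = 52.172467 m/s. 1 cm/s = 0.01 m/s, so 52.172467 m/s = 52.172467 / 0.01 = 5217.2467 cm/s ≈ 5217 cm/s (4 s.f.).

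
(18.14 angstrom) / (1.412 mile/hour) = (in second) 2.874e-09. Check: 1 angstrom = 1e-10 m, so 18.14 angstrom = 18.14 * 1e-10 = 1.814e-09 m. 1 mile/hour = 0.44704 m/s, so 1.412 mile/hour = 1.412 * 0.44704 = 0.63122048 m/s. Combine: 1.814e-09 m / 0.63122048 m/s = 2.8737978e-09 s. 2.8737978e-09 s = 2.8737978e-09 second ≈ 2.874e-09 second (4 s.f.).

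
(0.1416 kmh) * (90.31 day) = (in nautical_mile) 1 kmh = 0.27777778 m/s, so 0.1416 kmh = 0.1416 * 0.27777778 = 0.039333333 m/s. 1 day = 86400 s, so 90.31 day = 90.31 * 86400 = 7802784 s. Combine: 0.039333333 m/s * 7802784 s = 306909.5 m. 1 nautical_mile = 1852 m, so 306909.5 m = 306909.5 / 1852 = 165.71787 nautical_mile ≈ 165.7 nautical_mile (4 s.f.). Final answer: 165.7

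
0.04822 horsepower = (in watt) 35.96. Check: 1 horsepower = 745.69987 W, so 0.04822 horsepower = 0.04822 * 745.69987 = 35.957648 W. 35.957648 W = 35.957648 watt ≈ 35.96 watt (4 s.f.).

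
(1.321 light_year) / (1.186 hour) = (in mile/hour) 6.548e+12. Check: 1 light_year = 9.4607305e+15 m, so 1.321 light_year = 1.321 * 9.4607305e+15 = 1.2497625e+16 m. 1 hour = 3600 s, so 1.186 hour = 1.186 * 3600 = 4269.6 s. Combine: 1.2497625e+16 m / 4269.6 s = 2.9271185e+12 m/s. 1 mile/hour = 0.44704 m/s, so 2.9271185e+12 m/s = 2.9271185e+12 / 0.44704 = 6.5477775e+12 mile/hour ≈ 6.548e+12 mile/hour (4 s.f.).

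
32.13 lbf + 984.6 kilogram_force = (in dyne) 9.799e+08. Check: 1 lbf = 4.4482216 N, so 32.13 lbf = 32.13 * 4.4482216 = 142.92136 N. 1 kilogram_force = 9.80665 N, so 984.6 kilogram_force = 984.6 * 9.80665 = 9655.6276 N. Sum: 142.92136 + 9655.6276 = 9798.549 N. 1 dyne = 1e-05 N, so 9798.549 N = 9798.549 / 1e-05 = 9.798549e+08 dyne ≈ 9.799e+08 dyne (4 s.f.).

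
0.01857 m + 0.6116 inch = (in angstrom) 3.41e+08. Check: 0.01857 m is already in m. 1 inch = 0.0254 m, so 0.6116 inch = 0.6116 * 0.0254 = 0.01553464 m. Sum: 0.01857 + 0.01553464 = 0.03410464 m. 1 angstrom = 1e-10 m, so 0.03410464 m = 0.03410464 / 1e-10 = 3.410464e+08 angstrom ≈ 3.41e+08 angstrom (4 s.f.).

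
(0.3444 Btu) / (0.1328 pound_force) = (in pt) 1 Btu = 1055.0559 J, so 0.3444 Btu = 0.3444 * 1055.0559 = 363.36124 J. 1 pound_force = 4.4482216 N, so 0.1328 pound_force = 0.1328 * 4.4482216 = 0.59072383 N. Combine: 363.36124 J / 0.59072383 N = 615.11186 m. 1 pt = 0.00035277778 m, so 615.11186 m = 615.11186 / 0.00035277778 = 1743624.2 pt ≈ 1.744e+06 pt (4 s.f.). Final answer: 1.744e+06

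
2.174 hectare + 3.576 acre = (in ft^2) 3.898e+05. Check: 1 hectare = 10000 m^2, so 2.174 hectare = 2.174 * 10000 = 21740 m^2. 1 acre = 4046.8564 m^2, so 3.576 acre = 3.576 * 4046.8564 = 14471.559 m^2. Sum: 21740 + 14471.559 = 36211.559 m^2. 1 ft^2 = 0.09290304 m^2, so 36211.559 m^2 = 36211.559 / 0.09290304 = 389777.97 ft^2 ≈ 3.898e+05 ft^2 (4 s.f.).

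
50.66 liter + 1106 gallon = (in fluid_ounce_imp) 1 liter = 0.001 m^3, so 50.66 liter = 50.66 * 0.001 = 0.05066 m^3. 1 gallon = 0.0037854118 m^3, so 1106 gallon = 1106 * 0.0037854118 = 4.1866654 m^3. Sum: 0.05066 + 4.1866654 = 4.2373254 m^3. 1 fluid_ounce_imp = 2.8413063e-05 m^3, so 4.2373254 m^3 = 4.2373254 / 2.8413063e-05 = 149133.01 fluid_ounce_imp ≈ 1.491e+05 fluid_ounce_imp (4 s.f.). Final answer: 1.491e+05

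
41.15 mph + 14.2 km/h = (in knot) 43.43. Check: 1 mph = 0.44704 m/s, so 41.15 mph = 41.15 * 0.44704 = 18.395696 m/s. 1 km/h = 0.27777778 m/s, so 14.2 km/h = 14.2 * 0.27777778 = 3.9444444 m/s. Sum: 18.395696 + 3.9444444 = 22.34014 m/s. 1 knot = 0.51444444 m/s, so 22.34014 m/s = 22.34014 / 0.51444444 = 43.425759 knot ≈ 43.43 knot (4 s.f.).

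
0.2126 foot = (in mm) 64.8. Check: 1 foot = 0.3048 m, so 0.2126 foot = 0.2126 * 0.3048 = 0.06480048 m. 1 mm = 0.001 m, so 0.06480048 m = 0.06480048 / 0.001 = 64.80048 mm ≈ 64.8 mm (4 s.f.).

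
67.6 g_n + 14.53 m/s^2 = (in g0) 1 g_n = 9.80665 m/s^2, so 67.6 g_n = 67.6 * 9.80665 = 662.92954 m/s^2. 14.53 m/s^2 is already in m/s^2. Sum: 662.92954 + 14.53 = 677.45954 m/s^2. 1 g0 = 9.80665 m/s^2, so 677.45954 m/s^2 = 677.45954 / 9.80665 = 69.081648 g0 ≈ 69.08 g0 (4 s.f.). Final answer: 69.08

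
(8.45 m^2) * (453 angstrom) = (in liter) 0.0003828. Check: 8.45 m^2 is already in m^2. 1 angstrom = 1e-10 m, so 453 angstrom = 453 * 1e-10 = 4.53e-08 m. Combine: 8.45 m^2 * 4.53e-08 m = 3.82785e-07 m^3. 1 liter = 0.001 m^3, so 3.82785e-07 m^3 = 3.82785e-07 / 0.001 = 0.000382785 liter ≈ 0.0003828 liter (4 s.f.).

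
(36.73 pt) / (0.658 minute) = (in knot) 1 pt = 0.00035277778 m, so 36.73 pt = 36.73 * 0.00035277778 = 0.012957528 m. 1 minute = 60 s, so 0.658 minute = 0.658 * 60 = 39.48 s. Combine: 0.012957528 m / 39.48 s = 0.00032820486 m/s. 1 knot = 0.51444444 m/s, so 0.00032820486 m/s = 0.00032820486 / 0.51444444 = 0.0006379792 knot ≈ 0.000638 knot (4 s.f.). Final answer: 0.000638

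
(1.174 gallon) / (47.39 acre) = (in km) 2.317e-11. Check: 1 gallon = 0.0037854118 m^3, so 1.174 gallon = 1.174 * 0.0037854118 = 0.0044440734 m^3. 1 acre = 4046.8564 m^2, so 47.39 acre = 47.39 * 4046.8564 = 191780.53 m^2. Combine: 0.0044440734 m^3 / 191780.53 m^2 = 2.3172704e-08 m. 1 km = 1000 m, so 2.3172704e-08 m = 2.3172704e-08 / 1000 = 2.3172704e-11 km ≈ 2.317e-11 km (4 s.f.).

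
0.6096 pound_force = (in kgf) 0.2765. Check: 1 pound_force = 4.4482216 N, so 0.6096 pound_force = 0.6096 * 4.4482216 = 2.7116359 N. 1 kgf = 9.80665 N, so 2.7116359 N = 2.7116359 / 9.80665 = 0.27650991 kgf ≈ 0.2765 kgf (4 s.f.).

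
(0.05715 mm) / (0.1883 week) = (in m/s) 1 mm = 0.001 m, so 0.05715 mm = 0.05715 * 0.001 = 5.715e-05 m. 1 week = 604800 s, so 0.1883 week = 0.1883 * 604800 = 113883.84 s. Combine: 5.715e-05 m / 113883.84 s = 5.0182712e-10 m/s. Result: 5.0182712e-10 m/s ≈ 5.018e-10 m/s (4 s.f.). Final answer: 5.018e-10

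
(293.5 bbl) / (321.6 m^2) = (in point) 1 bbl = 0.15898729 m^3, so 293.5 bbl = 293.5 * 0.15898729 = 46.662771 m^3. 321.6 m^2 is already in m^2. Combine: 46.662771 m^3 / 321.6 m^2 = 0.14509568 m. 1 point = 0.00035277778 m, so 0.14509568 m = 0.14509568 / 0.00035277778 = 411.29484 point ≈ 411.3 point (4 s.f.). Final answer: 411.3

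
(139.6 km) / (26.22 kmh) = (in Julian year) 0.0006074. Check: 1 km = 1000 m, so 139.6 km = 139.6 * 1000 = 139600 m. 1 kmh = 0.27777778 m/s, so 26.22 kmh = 26.22 * 0.27777778 = 7.2833333 m/s. Combine: 139600 m / 7.2833333 m/s = 19167.048 s. 1 Julian year = 31557600 s, so 19167.048 s = 19167.048 / 31557600 = 0.0006073671 Julian year ≈ 0.0006074 Julian year (4 s.f.).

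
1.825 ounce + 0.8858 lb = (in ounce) 1 ounce = 0.028349523 kg, so 1.825 ounce = 1.825 * 0.028349523 = 0.05173788 kg. 1 lb = 0.45359237 kg, so 0.8858 lb = 0.8858 * 0.45359237 = 0.40179212 kg. Sum: 0.05173788 + 0.40179212 = 0.45353 kg. 1 ounce = 0.028349523 kg, so 0.45353 kg = 0.45353 / 0.028349523 = 15.9978 ounce ≈ 16 ounce (4 s.f.). Final answer: 16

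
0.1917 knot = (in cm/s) 9.862. Check: 1 knot = 0.51444444 m/s, so 0.1917 knot = 0.1917 * 0.51444444 = 0.098619 m/s. 1 cm/s = 0.01 m/s, so 0.098619 m/s = 0.098619 / 0.01 = 9.8619 cm/s ≈ 9.862 cm/s (4 s.f.).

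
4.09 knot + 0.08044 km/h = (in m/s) 2.126. Check: 1 knot = 0.51444444 m/s, so 4.09 knot = 4.09 * 0.51444444 = 2.1040778 m/s. 1 km/h = 0.27777778 m/s, so 0.08044 km/h = 0.08044 * 0.27777778 = 0.022344444 m/s. Sum: 2.1040778 + 0.022344444 = 2.1264222 m/s. Result: 2.1264222 m/s ≈ 2.126 m/s (4 s.f.).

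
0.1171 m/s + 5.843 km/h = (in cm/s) 0.1171 m/s is already in m/s. 1 km/h = 0.27777778 m/s, so 5.843 km/h = 5.843 * 0.27777778 = 1.6230556 m/s. Sum: 0.1171 + 1.6230556 = 1.7401556 m/s. 1 cm/s = 0.01 m/s, so 1.7401556 m/s = 1.7401556 / 0.01 = 174.01556 cm/s ≈ 174 cm/s (4 s.f.). Final answer: 174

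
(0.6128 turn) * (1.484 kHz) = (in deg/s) 1 turn = 6.2831853 rad, so 0.6128 turn = 0.6128 * 6.2831853 = 3.850336 rad. 1 kHz = 1000 Hz, so 1.484 kHz = 1.484 * 1000 = 1484 Hz. Combine: 3.850336 rad * 1484 Hz = 5713.8986 rad/s. 1 deg/s = 0.017453293 rad/s, so 5713.8986 rad/s = 5713.8986 / 0.017453293 = 327382.27 deg/s ≈ 3.274e+05 deg/s (4 s.f.). Final answer: 3.274e+05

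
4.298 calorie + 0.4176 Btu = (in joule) 1 calorie = 4.184 J, so 4.298 calorie = 4.298 * 4.184 = 17.982832 J. 1 Btu = 1055.0559 J, so 0.4176 Btu = 0.4176 * 1055.0559 = 440.59132 J. Sum: 17.982832 + 440.59132 = 458.57416 J. 458.57416 J = 458.57416 joule ≈ 458.6 joule (4 s.f.). Final answer: 458.6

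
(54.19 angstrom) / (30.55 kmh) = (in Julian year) 1 angstrom = 1e-10 m, so 54.19 angstrom = 54.19 * 1e-10 = 5.419e-09 m. 1 kmh = 0.27777778 m/s, so 30.55 kmh = 30.55 * 0.27777778 = 8.4861111 m/s. Combine: 5.419e-09 m / 8.4861111 m/s = 6.3857283e-10 s. 1 Julian year = 31557600 s, so 6.3857283e-10 s = 6.3857283e-10 / 31557600 = 2.0235152e-17 Julian year ≈ 2.024e-17 Julian year (4 s.f.). Final answer: 2.024e-17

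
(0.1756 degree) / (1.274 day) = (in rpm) 1 degree = 0.017453293 rad, so 0.1756 degree = 0.1756 * 0.017453293 = 0.0030647982 rad. 1 day = 86400 s, so 1.274 day = 1.274 * 86400 = 110073.6 s. Combine: 0.0030647982 rad / 110073.6 s = 2.7843172e-08 rad/s. 1 rpm = 0.10471976 rad/s, so 2.7843172e-08 rad/s = 2.7843172e-08 / 0.10471976 = 2.6588271e-07 rpm ≈ 2.659e-07 rpm (4 s.f.). Final answer: 2.659e-07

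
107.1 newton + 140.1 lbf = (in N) 730.3. Check: 107.1 newton = 107.1 N. 1 lbf = 4.4482216 N, so 140.1 lbf = 140.1 * 4.4482216 = 623.19585 N. Sum: 107.1 + 623.19585 = 730.29585 N. Result: 730.29585 N ≈ 730.3 N (4 s.f.).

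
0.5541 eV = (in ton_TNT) 1 eV = 1.6021766e-19 J, so 0.5541 eV = 0.5541 * 1.6021766e-19 = 8.8776607e-20 J. 1 ton_TNT = 4.184e+09 J, so 8.8776607e-20 J = 8.8776607e-20 / 4.184e+09 = 2.1218118e-29 ton_TNT ≈ 2.122e-29 ton_TNT (4 s.f.). Final answer: 2.122e-29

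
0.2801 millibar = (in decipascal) 1 millibar = 100 Pa, so 0.2801 millibar = 0.2801 * 100 = 28.01 Pa. 1 decipascal = 0.1 Pa, so 28.01 Pa = 28.01 / 0.1 = 280.1 decipascal. Final answer: 280.1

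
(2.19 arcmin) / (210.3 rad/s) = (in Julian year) 1 arcmin = 0.00029088821 rad, so 2.19 arcmin = 2.19 * 0.00029088821 = 0.00063704518 rad. 210.3 rad/s is already in rad/s. Combine: 0.00063704518 rad / 210.3 rad/s = 3.029221e-06 s. 1 Julian year = 31557600 s, so 3.029221e-06 s = 3.029221e-06 / 31557600 = 9.5990221e-14 Julian year ≈ 9.599e-14 Julian year (4 s.f.). Final answer: 9.599e-14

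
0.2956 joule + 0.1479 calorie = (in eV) 0.2956 joule = 0.2956 J. 1 calorie = 4.184 J, so 0.1479 calorie = 0.1479 * 4.184 = 0.6188136 J. Sum: 0.2956 + 0.6188136 = 0.9144136 J. 1 eV = 1.6021766e-19 J, so 0.9144136 J = 0.9144136 / 1.6021766e-19 = 5.7073208e+18 eV ≈ 5.707e+18 eV (4 s.f.). Final answer: 5.707e+18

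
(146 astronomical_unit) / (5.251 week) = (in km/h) 1 astronomical_unit = 1.4959787e+11 m, so 146 astronomical_unit = 146 * 1.4959787e+11 = 2.1841289e+13 m. 1 week = 604800 s, so 5.251 week = 5.251 * 604800 = 3175804.8 s. Combine: 2.1841289e+13 m / 3175804.8 s = 6877402.9 m/s. 1 km/h = 0.27777778 m/s, so 6877402.9 m/s = 6877402.9 / 0.27777778 = 24758650 km/h ≈ 2.476e+07 km/h (4 s.f.). Final answer: 2.476e+07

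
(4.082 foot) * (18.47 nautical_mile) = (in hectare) 1 foot = 0.3048 m, so 4.082 foot = 4.082 * 0.3048 = 1.2441936 m. 1 nautical_mile = 1852 m, so 18.47 nautical_mile = 18.47 * 1852 = 34206.44 m. Combine: 1.2441936 m * 34206.44 m = 42559.434 m^2. 1 hectare = 10000 m^2, so 42559.434 m^2 = 42559.434 / 10000 = 4.2559434 hectare ≈ 4.256 hectare (4 s.f.). Final answer: 4.256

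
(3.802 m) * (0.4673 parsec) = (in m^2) 3.802 m is already in m. 1 parsec = 3.0856776e+16 m, so 0.4673 parsec = 0.4673 * 3.0856776e+16 = 1.4419371e+16 m. Combine: 3.802 m * 1.4419371e+16 m = 5.482245e+16 m^2. Result: 5.482245e+16 m^2 ≈ 5.482e+16 m^2 (4 s.f.). Final answer: 5.482e+16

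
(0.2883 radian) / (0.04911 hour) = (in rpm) 0.01557. Check: 0.2883 radian = 0.2883 rad. 1 hour = 3600 s, so 0.04911 hour = 0.04911 * 3600 = 176.796 s. Combine: 0.2883 rad / 176.796 s = 0.001630693 rad/s. 1 rpm = 0.10471976 rad/s, so 0.001630693 rad/s = 0.001630693 / 0.10471976 = 0.015571971 rpm ≈ 0.01557 rpm (4 s.f.).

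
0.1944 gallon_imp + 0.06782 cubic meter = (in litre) 1 gallon_imp = 0.00454609 m^3, so 0.1944 gallon_imp = 0.1944 * 0.00454609 = 0.0008837599 m^3. 0.06782 cubic meter = 0.06782 m^3. Sum: 0.0008837599 + 0.06782 = 0.06870376 m^3. 1 litre = 0.001 m^3, so 0.06870376 m^3 = 0.06870376 / 0.001 = 68.70376 litre ≈ 68.7 litre (4 s.f.). Final answer: 68.7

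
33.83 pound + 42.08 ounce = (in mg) 1 pound = 0.45359237 kg, so 33.83 pound = 33.83 * 0.45359237 = 15.34503 kg. 1 ounce = 0.028349523 kg, so 42.08 ounce = 42.08 * 0.028349523 = 1.1929479 kg. Sum: 15.34503 + 1.1929479 = 16.537978 kg. 1 mg = 1e-06 kg, so 16.537978 kg = 16.537978 / 1e-06 = 16537978 mg ≈ 1.654e+07 mg (4 s.f.). Final answer: 1.654e+07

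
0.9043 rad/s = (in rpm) 1 rpm = 0.10471976 rad/s, so 0.9043 rad/s = 0.9043 / 0.10471976 = 8.6354289 rpm ≈ 8.635 rpm (4 s.f.). Final answer: 8.635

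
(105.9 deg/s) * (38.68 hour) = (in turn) 4.096e+04. Check: 1 deg/s = 0.017453293 rad/s, so 105.9 deg/s = 105.9 * 0.017453293 = 1.8483037 rad/s. 1 hour = 3600 s, so 38.68 hour = 38.68 * 3600 = 139248 s. Combine: 1.8483037 rad/s * 139248 s = 257372.59 rad. 1 turn = 6.2831853 rad, so 257372.59 rad = 257372.59 / 6.2831853 = 40962.12 turn ≈ 4.096e+04 turn (4 s.f.).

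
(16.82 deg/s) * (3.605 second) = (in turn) 1 deg/s = 0.017453293 rad/s, so 16.82 deg/s = 16.82 * 0.017453293 = 0.29356438 rad/s. 3.605 second = 3.605 s. Combine: 0.29356438 rad/s * 3.605 s = 1.0582996 rad. 1 turn = 6.2831853 rad, so 1.0582996 rad = 1.0582996 / 6.2831853 = 0.16843361 turn ≈ 0.1684 turn (4 s.f.). Final answer: 0.1684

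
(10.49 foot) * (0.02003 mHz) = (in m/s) 6.404e-05. Check: 1 foot = 0.3048 m, so 10.49 foot = 10.49 * 0.3048 = 3.197352 m. 1 mHz = 0.001 Hz, so 0.02003 mHz = 0.02003 * 0.001 = 2.003e-05 Hz. Combine: 3.197352 m * 2.003e-05 Hz = 6.4042961e-05 m/s. Result: 6.4042961e-05 m/s ≈ 6.404e-05 m/s (4 s.f.).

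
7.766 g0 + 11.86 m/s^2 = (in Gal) 8802. Check: 1 g0 = 9.80665 m/s^2, so 7.766 g0 = 7.766 * 9.80665 = 76.158444 m/s^2. 11.86 m/s^2 is already in m/s^2. Sum: 76.158444 + 11.86 = 88.018444 m/s^2. 1 Gal = 0.01 m/s^2, so 88.018444 m/s^2 = 88.018444 / 0.01 = 8801.8444 Gal ≈ 8802 Gal (4 s.f.).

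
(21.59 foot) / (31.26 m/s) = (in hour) 5.848e-05. Check: 1 foot = 0.3048 m, so 21.59 foot = 21.59 * 0.3048 = 6.580632 m. 31.26 m/s is already in m/s. Combine: 6.580632 m / 31.26 m/s = 0.21051286 s. 1 hour = 3600 s, so 0.21051286 s = 0.21051286 / 3600 = 5.8475794e-05 hour ≈ 5.848e-05 hour (4 s.f.).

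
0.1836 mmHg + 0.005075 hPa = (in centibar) 0.02499. Check: 1 mmHg = 133.32237 Pa, so 0.1836 mmHg = 0.1836 * 133.32237 = 24.477987 Pa. 1 hPa = 100 Pa, so 0.005075 hPa = 0.005075 * 100 = 0.5075 Pa. Sum: 24.477987 + 0.5075 = 24.985487 Pa. 1 centibar = 1000 Pa, so 24.985487 Pa = 24.985487 / 1000 = 0.024985487 centibar ≈ 0.02499 centibar (4 s.f.).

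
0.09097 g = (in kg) 1 g = 0.001 kg, so 0.09097 g = 0.09097 * 0.001 = 9.097e-05 kg. Result: 9.097e-05 kg. Final answer: 9.097e-05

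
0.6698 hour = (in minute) 40.19. Check: 1 hour = 3600 s, so 0.6698 hour = 0.6698 * 3600 = 2411.28 s. 1 minute = 60 s, so 2411.28 s = 2411.28 / 60 = 40.188 minute ≈ 40.19 minute (4 s.f.).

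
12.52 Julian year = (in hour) 1.098e+05. Check: 1 Julian year = 31557600 s, so 12.52 Julian year = 12.52 * 31557600 = 3.9510115e+08 s. 1 hour = 3600 s, so 3.9510115e+08 s = 3.9510115e+08 / 3600 = 109750.32 hour ≈ 1.098e+05 hour (4 s.f.).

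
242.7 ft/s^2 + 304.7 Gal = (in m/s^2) 1 ft/s^2 = 0.3048 m/s^2, so 242.7 ft/s^2 = 242.7 * 0.3048 = 73.97496 m/s^2. 1 Gal = 0.01 m/s^2, so 304.7 Gal = 304.7 * 0.01 = 3.047 m/s^2. Sum: 73.97496 + 3.047 = 77.02196 m/s^2. Result: 77.02196 m/s^2 ≈ 77.02 m/s^2 (4 s.f.). Final answer: 77.02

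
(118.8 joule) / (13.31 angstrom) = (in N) 8.926e+10. Check: 118.8 joule = 118.8 J. 1 angstrom = 1e-10 m, so 13.31 angstrom = 13.31 * 1e-10 = 1.331e-09 m. Combine: 118.8 J / 1.331e-09 m = 8.9256198e+10 N. Result: 8.9256198e+10 N ≈ 8.926e+10 N (4 s.f.).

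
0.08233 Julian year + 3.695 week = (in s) 4.833e+06. Check: 1 Julian year = 31557600 s, so 0.08233 Julian year = 0.08233 * 31557600 = 2598137.2 s. 1 week = 604800 s, so 3.695 week = 3.695 * 604800 = 2234736 s. Sum: 2598137.2 + 2234736 = 4832873.2 s. Result: 4832873.2 s ≈ 4.833e+06 s (4 s.f.).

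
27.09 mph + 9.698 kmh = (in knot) 28.78. Check: 1 mph = 0.44704 m/s, so 27.09 mph = 27.09 * 0.44704 = 12.110314 m/s. 1 kmh = 0.27777778 m/s, so 9.698 kmh = 9.698 * 0.27777778 = 2.6938889 m/s. Sum: 12.110314 + 2.6938889 = 14.804202 m/s. 1 knot = 0.51444444 m/s, so 14.804202 m/s = 14.804202 / 0.51444444 = 28.777067 knot ≈ 28.78 knot (4 s.f.).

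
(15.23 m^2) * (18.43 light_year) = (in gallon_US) 7.015e+20. Check: 15.23 m^2 is already in m^2. 1 light_year = 9.4607305e+15 m, so 18.43 light_year = 18.43 * 9.4607305e+15 = 1.7436126e+17 m. Combine: 15.23 m^2 * 1.7436126e+17 m = 2.655522e+18 m^3. 1 gallon_US = 0.0037854118 m^3, so 2.655522e+18 m^3 = 2.655522e+18 / 0.0037854118 = 7.015147e+20 gallon_US ≈ 7.015e+20 gallon_US (4 s.f.).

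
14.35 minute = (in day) 0.009965. Check: 1 minute = 60 s, so 14.35 minute = 14.35 * 60 = 861 s. 1 day = 86400 s, so 861 s = 861 / 86400 = 0.0099652778 day ≈ 0.009965 day (4 s.f.).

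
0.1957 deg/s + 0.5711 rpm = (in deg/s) 1 deg/s = 0.017453293 rad/s, so 0.1957 deg/s = 0.1957 * 0.017453293 = 0.0034156093 rad/s. 1 rpm = 0.10471976 rad/s, so 0.5711 rpm = 0.5711 * 0.10471976 = 0.059805452 rad/s. Sum: 0.0034156093 + 0.059805452 = 0.063221061 rad/s. 1 deg/s = 0.017453293 rad/s, so 0.063221061 rad/s = 0.063221061 / 0.017453293 = 3.6223 deg/s ≈ 3.622 deg/s (4 s.f.). Final answer: 3.622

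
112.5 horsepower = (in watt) 1 horsepower = 745.69987 W, so 112.5 horsepower = 112.5 * 745.69987 = 83891.236 W. 83891.236 W = 83891.236 watt ≈ 8.389e+04 watt (4 s.f.). Final answer: 8.389e+04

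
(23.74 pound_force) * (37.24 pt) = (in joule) 1 pound_force = 4.4482216 N, so 23.74 pound_force = 23.74 * 4.4482216 = 105.60078 N. 1 pt = 0.00035277778 m, so 37.24 pt = 37.24 * 0.00035277778 = 0.013137444 m. Combine: 105.60078 N * 0.013137444 m = 1.3873244 J. 1.3873244 J = 1.3873244 joule ≈ 1.387 joule (4 s.f.). Final answer: 1.387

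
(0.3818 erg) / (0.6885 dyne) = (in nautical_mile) 2.994e-06. Check: 1 erg = 1e-07 J, so 0.3818 erg = 0.3818 * 1e-07 = 3.818e-08 J. 1 dyne = 1e-05 N, so 0.6885 dyne = 0.6885 * 1e-05 = 6.885e-06 N. Combine: 3.818e-08 J / 6.885e-06 N = 0.0055453885 m. 1 nautical_mile = 1852 m, so 0.0055453885 m = 0.0055453885 / 1852 = 2.9942703e-06 nautical_mile ≈ 2.994e-06 nautical_mile (4 s.f.).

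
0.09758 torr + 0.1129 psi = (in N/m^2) 1 torr = 133.32237 Pa, so 0.09758 torr = 0.09758 * 133.32237 = 13.009597 Pa. 1 psi = 6894.7573 Pa, so 0.1129 psi = 0.1129 * 6894.7573 = 778.4181 Pa. Sum: 13.009597 + 778.4181 = 791.4277 Pa. 791.4277 Pa = 791.4277 N/m^2 ≈ 791.4 N/m^2 (4 s.f.). Final answer: 791.4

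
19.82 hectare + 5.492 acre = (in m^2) 1 hectare = 10000 m^2, so 19.82 hectare = 19.82 * 10000 = 198200 m^2. 1 acre = 4046.8564 m^2, so 5.492 acre = 5.492 * 4046.8564 = 22225.335 m^2. Sum: 198200 + 22225.335 = 220425.34 m^2. Result: 220425.34 m^2 ≈ 2.204e+05 m^2 (4 s.f.). Final answer: 2.204e+05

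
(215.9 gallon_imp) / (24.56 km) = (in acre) 9.875e-09. Check: 1 gallon_imp = 0.00454609 m^3, so 215.9 gallon_imp = 215.9 * 0.00454609 = 0.98150083 m^3. 1 km = 1000 m, so 24.56 km = 24.56 * 1000 = 24560 m. Combine: 0.98150083 m^3 / 24560 m = 3.9963389e-05 m^2. 1 acre = 4046.8564 m^2, so 3.9963389e-05 m^2 = 3.9963389e-05 / 4046.8564 = 9.8751685e-09 acre ≈ 9.875e-09 acre (4 s.f.).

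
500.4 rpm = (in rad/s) 52.4. Check: 1 rpm = 0.10471976 rad/s, so 500.4 rpm = 500.4 * 0.10471976 = 52.401765 rad/s. Result: 52.401765 rad/s ≈ 52.4 rad/s (4 s.f.).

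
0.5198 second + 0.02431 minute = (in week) 0.5198 second = 0.5198 s. 1 minute = 60 s, so 0.02431 minute = 0.02431 * 60 = 1.4586 s. Sum: 0.5198 + 1.4586 = 1.9784 s. 1 week = 604800 s, so 1.9784 s = 1.9784 / 604800 = 3.271164e-06 week ≈ 3.271e-06 week (4 s.f.). Final answer: 3.271e-06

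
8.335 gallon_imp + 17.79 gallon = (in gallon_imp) 23.15. Check: 1 gallon_imp = 0.00454609 m^3, so 8.335 gallon_imp = 8.335 * 0.00454609 = 0.03789166 m^3. 1 gallon = 0.0037854118 m^3, so 17.79 gallon = 17.79 * 0.0037854118 = 0.067342476 m^3. Sum: 0.03789166 + 0.067342476 = 0.10523414 m^3. 1 gallon_imp = 0.00454609 m^3, so 0.10523414 m^3 = 0.10523414 / 0.00454609 = 23.148274 gallon_imp ≈ 23.15 gallon_imp (4 s.f.).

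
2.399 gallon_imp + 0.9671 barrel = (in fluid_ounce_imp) 5795. Check: 1 gallon_imp = 0.00454609 m^3, so 2.399 gallon_imp = 2.399 * 0.00454609 = 0.01090607 m^3. 1 barrel = 0.15898729 m^3, so 0.9671 barrel = 0.9671 * 0.15898729 = 0.15375661 m^3. Sum: 0.01090607 + 0.15375661 = 0.16466268 m^3. 1 fluid_ounce_imp = 2.8413063e-05 m^3, so 0.16466268 m^3 = 0.16466268 / 2.8413063e-05 = 5795.3163 fluid_ounce_imp ≈ 5795 fluid_ounce_imp (4 s.f.).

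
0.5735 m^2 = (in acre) 0.0001417. Check: 1 acre = 4046.8564 m^2, so 0.5735 m^2 = 0.5735 / 4046.8564 = 0.00014171494 acre ≈ 0.0001417 acre (4 s.f.).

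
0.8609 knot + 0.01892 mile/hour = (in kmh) 1 knot = 0.51444444 m/s, so 0.8609 knot = 0.8609 * 0.51444444 = 0.44288522 m/s. 1 mile/hour = 0.44704 m/s, so 0.01892 mile/hour = 0.01892 * 0.44704 = 0.0084579968 m/s. Sum: 0.44288522 + 0.0084579968 = 0.45134322 m/s. 1 kmh = 0.27777778 m/s, so 0.45134322 m/s = 0.45134322 / 0.27777778 = 1.6248356 kmh ≈ 1.625 kmh (4 s.f.). Final answer: 1.625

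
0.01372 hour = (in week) 1 hour = 3600 s, so 0.01372 hour = 0.01372 * 3600 = 49.392 s. 1 week = 604800 s, so 49.392 s = 49.392 / 604800 = 8.1666667e-05 week ≈ 8.167e-05 week (4 s.f.). Final answer: 8.167e-05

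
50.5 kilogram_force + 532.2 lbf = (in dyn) 2.863e+08. Check: 1 kilogram_force = 9.80665 N, so 50.5 kilogram_force = 50.5 * 9.80665 = 495.23582 N. 1 lbf = 4.4482216 N, so 532.2 lbf = 532.2 * 4.4482216 = 2367.3435 N. Sum: 495.23582 + 2367.3435 = 2862.5794 N. 1 dyn = 1e-05 N, so 2862.5794 N = 2862.5794 / 1e-05 = 2.8625794e+08 dyn ≈ 2.863e+08 dyn (4 s.f.).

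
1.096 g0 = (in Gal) 1075. Check: 1 g0 = 9.80665 m/s^2, so 1.096 g0 = 1.096 * 9.80665 = 10.748088 m/s^2. 1 Gal = 0.01 m/s^2, so 10.748088 m/s^2 = 10.748088 / 0.01 = 1074.8088 Gal ≈ 1075 Gal (4 s.f.).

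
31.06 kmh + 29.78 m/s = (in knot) 74.66. Check: 1 kmh = 0.27777778 m/s, so 31.06 kmh = 31.06 * 0.27777778 = 8.6277778 m/s. 29.78 m/s is already in m/s. Sum: 8.6277778 + 29.78 = 38.407778 m/s. 1 knot = 0.51444444 m/s, so 38.407778 m/s = 38.407778 / 0.51444444 = 74.658747 knot ≈ 74.66 knot (4 s.f.).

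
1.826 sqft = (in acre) 1 sqft = 0.09290304 m^2, so 1.826 sqft = 1.826 * 0.09290304 = 0.16964095 m^2. 1 acre = 4046.8564 m^2, so 0.16964095 m^2 = 0.16964095 / 4046.8564 = 4.1919192e-05 acre ≈ 4.192e-05 acre (4 s.f.). Final answer: 4.192e-05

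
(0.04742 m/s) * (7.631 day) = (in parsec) 1.013e-12. Check: 0.04742 m/s is already in m/s. 1 day = 86400 s, so 7.631 day = 7.631 * 86400 = 659318.4 s. Combine: 0.04742 m/s * 659318.4 s = 31264.879 m. 1 parsec = 3.0856776e+16 m, so 31264.879 m = 31264.879 / 3.0856776e+16 = 1.0132257e-12 parsec ≈ 1.013e-12 parsec (4 s.f.).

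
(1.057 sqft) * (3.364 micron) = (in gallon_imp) 7.266e-05. Check: 1 sqft = 0.09290304 m^2, so 1.057 sqft = 1.057 * 0.09290304 = 0.098198513 m^2. 1 micron = 1e-06 m, so 3.364 micron = 3.364 * 1e-06 = 3.364e-06 m. Combine: 0.098198513 m^2 * 3.364e-06 m = 3.303398e-07 m^3. 1 gallon_imp = 0.00454609 m^3, so 3.303398e-07 m^3 = 3.303398e-07 / 0.00454609 = 7.2664597e-05 gallon_imp ≈ 7.266e-05 gallon_imp (4 s.f.).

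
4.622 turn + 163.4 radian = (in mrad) 1 turn = 6.2831853 rad, so 4.622 turn = 4.622 * 6.2831853 = 29.040882 rad. 163.4 radian = 163.4 rad. Sum: 29.040882 + 163.4 = 192.44088 rad. 1 mrad = 0.001 rad, so 192.44088 rad = 192.44088 / 0.001 = 192440.88 mrad ≈ 1.924e+05 mrad (4 s.f.). Final answer: 1.924e+05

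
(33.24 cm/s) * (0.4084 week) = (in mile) 1 cm/s = 0.01 m/s, so 33.24 cm/s = 33.24 * 0.01 = 0.3324 m/s. 1 week = 604800 s, so 0.4084 week = 0.4084 * 604800 = 247000.32 s. Combine: 0.3324 m/s * 247000.32 s = 82102.906 m. 1 mile = 1609.344 m, so 82102.906 m = 82102.906 / 1609.344 = 51.016381 mile ≈ 51.02 mile (4 s.f.). Final answer: 51.02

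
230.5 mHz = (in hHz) 1 mHz = 0.001 Hz, so 230.5 mHz = 230.5 * 0.001 = 0.2305 Hz. 1 hHz = 100 Hz, so 0.2305 Hz = 0.2305 / 100 = 0.002305 hHz. Final answer: 0.002305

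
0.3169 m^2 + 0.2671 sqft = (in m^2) 0.3169 m^2 is already in m^2. 1 sqft = 0.09290304 m^2, so 0.2671 sqft = 0.2671 * 0.09290304 = 0.024814402 m^2. Sum: 0.3169 + 0.024814402 = 0.3417144 m^2. Result: 0.3417144 m^2 ≈ 0.3417 m^2 (4 s.f.). Final answer: 0.3417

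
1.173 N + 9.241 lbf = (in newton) 1.173 N is already in N. 1 lbf = 4.4482216 N, so 9.241 lbf = 9.241 * 4.4482216 = 41.106016 N. Sum: 1.173 + 41.106016 = 42.279016 N. 42.279016 N = 42.279016 newton ≈ 42.28 newton (4 s.f.). Final answer: 42.28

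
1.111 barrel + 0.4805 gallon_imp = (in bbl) 1 barrel = 0.15898729 m^3, so 1.111 barrel = 1.111 * 0.15898729 = 0.17663488 m^3. 1 gallon_imp = 0.00454609 m^3, so 0.4805 gallon_imp = 0.4805 * 0.00454609 = 0.0021843962 m^3. Sum: 0.17663488 + 0.0021843962 = 0.17881928 m^3. 1 bbl = 0.15898729 m^3, so 0.17881928 m^3 = 0.17881928 / 0.15898729 = 1.1247394 bbl ≈ 1.125 bbl (4 s.f.). Final answer: 1.125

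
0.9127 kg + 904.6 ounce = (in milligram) 0.9127 kg is already in kg. 1 ounce = 0.028349523 kg, so 904.6 ounce = 904.6 * 0.028349523 = 25.644979 kg. Sum: 0.9127 + 25.644979 = 26.557679 kg. 1 milligram = 1e-06 kg, so 26.557679 kg = 26.557679 / 1e-06 = 26557679 milligram ≈ 2.656e+07 milligram (4 s.f.). Final answer: 2.656e+07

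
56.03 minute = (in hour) 0.9338. Check: 1 minute = 60 s, so 56.03 minute = 56.03 * 60 = 3361.8 s. 1 hour = 3600 s, so 3361.8 s = 3361.8 / 3600 = 0.93383333 hour ≈ 0.9338 hour (4 s.f.).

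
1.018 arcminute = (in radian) 1 arcminute = 0.00029088821 rad, so 1.018 arcminute = 1.018 * 0.00029088821 = 0.0002961242 rad. 0.0002961242 rad = 0.0002961242 radian ≈ 0.0002961 radian (4 s.f.). Final answer: 0.0002961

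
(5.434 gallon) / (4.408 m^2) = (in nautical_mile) 2.52e-06. Check: 1 gallon = 0.0037854118 m^3, so 5.434 gallon = 5.434 * 0.0037854118 = 0.020569928 m^3. 4.408 m^2 is already in m^2. Combine: 0.020569928 m^3 / 4.408 m^2 = 0.004666499 m. 1 nautical_mile = 1852 m, so 0.004666499 m = 0.004666499 / 1852 = 2.5197079e-06 nautical_mile ≈ 2.52e-06 nautical_mile (4 s.f.).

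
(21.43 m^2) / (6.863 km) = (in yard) 21.43 m^2 is already in m^2. 1 km = 1000 m, so 6.863 km = 6.863 * 1000 = 6863 m. Combine: 21.43 m^2 / 6863 m = 0.0031225412 m. 1 yard = 0.9144 m, so 0.0031225412 m = 0.0031225412 / 0.9144 = 0.0034148525 yard ≈ 0.003415 yard (4 s.f.). Final answer: 0.003415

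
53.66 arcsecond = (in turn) 4.14e-05. Check: 1 arcsecond = 4.8481368e-06 rad, so 53.66 arcsecond = 53.66 * 4.8481368e-06 = 0.00026015102 rad. 1 turn = 6.2831853 rad, so 0.00026015102 rad = 0.00026015102 / 6.2831853 = 4.1404321e-05 turn ≈ 4.14e-05 turn (4 s.f.).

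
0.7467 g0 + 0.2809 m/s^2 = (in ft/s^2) 1 g0 = 9.80665 m/s^2, so 0.7467 g0 = 0.7467 * 9.80665 = 7.3226256 m/s^2. 0.2809 m/s^2 is already in m/s^2. Sum: 7.3226256 + 0.2809 = 7.6035256 m/s^2. 1 ft/s^2 = 0.3048 m/s^2, so 7.6035256 m/s^2 = 7.6035256 / 0.3048 = 24.94595 ft/s^2 ≈ 24.95 ft/s^2 (4 s.f.). Final answer: 24.95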